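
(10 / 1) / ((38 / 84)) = 420 / 19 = 22.11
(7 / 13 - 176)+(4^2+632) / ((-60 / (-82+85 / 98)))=2231956 / 3185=700.77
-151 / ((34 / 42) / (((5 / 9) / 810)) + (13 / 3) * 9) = -1057 / 8535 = -0.12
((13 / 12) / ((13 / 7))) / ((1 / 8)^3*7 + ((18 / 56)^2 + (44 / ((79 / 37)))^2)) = 274004864 / 199533453381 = 0.00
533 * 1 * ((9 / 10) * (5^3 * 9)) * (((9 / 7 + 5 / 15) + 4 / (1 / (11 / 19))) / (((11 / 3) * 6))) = 282423375 / 2926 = 96522.00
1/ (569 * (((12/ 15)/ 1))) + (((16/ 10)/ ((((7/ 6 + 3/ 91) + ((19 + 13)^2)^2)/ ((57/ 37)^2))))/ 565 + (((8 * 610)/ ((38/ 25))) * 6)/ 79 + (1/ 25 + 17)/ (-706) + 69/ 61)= 7979468113313574164474106487/ 32576351257142862349418380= 244.95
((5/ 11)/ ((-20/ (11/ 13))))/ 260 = -1/ 13520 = -0.00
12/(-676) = -3/169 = -0.02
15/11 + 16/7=281/77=3.65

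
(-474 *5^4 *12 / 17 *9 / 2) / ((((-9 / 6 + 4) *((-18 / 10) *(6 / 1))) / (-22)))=-13035000 / 17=-766764.71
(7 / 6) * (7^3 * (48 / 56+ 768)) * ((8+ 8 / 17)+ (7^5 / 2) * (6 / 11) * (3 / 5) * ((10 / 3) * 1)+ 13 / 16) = 8447660805129 / 2992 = 2823416044.49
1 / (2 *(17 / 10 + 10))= 5 / 117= 0.04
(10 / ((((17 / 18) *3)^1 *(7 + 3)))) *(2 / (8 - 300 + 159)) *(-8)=96 / 2261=0.04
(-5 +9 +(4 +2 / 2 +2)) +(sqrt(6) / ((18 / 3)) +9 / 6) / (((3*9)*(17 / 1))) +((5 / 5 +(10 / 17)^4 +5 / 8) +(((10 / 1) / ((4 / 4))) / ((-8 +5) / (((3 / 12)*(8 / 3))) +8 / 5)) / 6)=sqrt(6) / 2754 +2122921789 / 174391848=12.17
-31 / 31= -1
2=2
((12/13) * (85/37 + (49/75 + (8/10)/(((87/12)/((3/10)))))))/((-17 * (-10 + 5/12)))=11525568/681757375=0.02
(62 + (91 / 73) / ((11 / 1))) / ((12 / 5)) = 249385 / 9636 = 25.88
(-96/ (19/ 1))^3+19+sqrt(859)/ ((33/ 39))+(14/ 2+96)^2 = 13 * sqrt(859)/ 11+72012716/ 6859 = 10533.65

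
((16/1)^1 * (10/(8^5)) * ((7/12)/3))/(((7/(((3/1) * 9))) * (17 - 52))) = -3/28672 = -0.00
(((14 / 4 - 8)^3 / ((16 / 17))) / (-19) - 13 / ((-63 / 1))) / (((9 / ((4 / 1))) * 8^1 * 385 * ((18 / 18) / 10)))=812375 / 106178688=0.01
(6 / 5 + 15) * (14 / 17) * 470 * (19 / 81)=25004 / 17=1470.82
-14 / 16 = -7 / 8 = -0.88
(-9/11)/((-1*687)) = 3/2519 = 0.00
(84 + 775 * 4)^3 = 32278933504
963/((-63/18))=-1926/7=-275.14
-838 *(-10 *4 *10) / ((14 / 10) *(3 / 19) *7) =31844000 / 147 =216625.85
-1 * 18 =-18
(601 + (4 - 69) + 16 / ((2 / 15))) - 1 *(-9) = 665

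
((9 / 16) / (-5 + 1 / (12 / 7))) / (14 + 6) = -27 / 4240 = -0.01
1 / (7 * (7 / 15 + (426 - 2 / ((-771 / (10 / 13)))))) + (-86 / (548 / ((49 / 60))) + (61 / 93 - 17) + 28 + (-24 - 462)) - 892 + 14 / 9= -104069254678803103 / 76245884247960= -1364.92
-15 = -15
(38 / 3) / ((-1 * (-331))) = 38 / 993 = 0.04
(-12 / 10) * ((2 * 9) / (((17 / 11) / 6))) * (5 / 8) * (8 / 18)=-396 / 17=-23.29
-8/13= -0.62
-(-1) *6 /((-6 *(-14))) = 1 /14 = 0.07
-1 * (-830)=830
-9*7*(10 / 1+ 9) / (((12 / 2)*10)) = -399 / 20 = -19.95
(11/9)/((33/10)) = 10/27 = 0.37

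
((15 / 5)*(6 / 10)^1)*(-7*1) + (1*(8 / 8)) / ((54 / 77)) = -3017 / 270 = -11.17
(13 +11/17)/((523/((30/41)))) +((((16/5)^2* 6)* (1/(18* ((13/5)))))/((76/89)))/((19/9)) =6392422128/8553719915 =0.75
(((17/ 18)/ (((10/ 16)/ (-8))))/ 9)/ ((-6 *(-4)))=-68/ 1215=-0.06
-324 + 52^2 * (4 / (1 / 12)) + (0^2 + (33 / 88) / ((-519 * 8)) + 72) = 1434266879 / 11072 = 129540.00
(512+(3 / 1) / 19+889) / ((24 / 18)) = 39933 / 38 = 1050.87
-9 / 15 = -3 / 5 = -0.60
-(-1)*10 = 10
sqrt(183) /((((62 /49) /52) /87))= 110838 *sqrt(183) /31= 48367.38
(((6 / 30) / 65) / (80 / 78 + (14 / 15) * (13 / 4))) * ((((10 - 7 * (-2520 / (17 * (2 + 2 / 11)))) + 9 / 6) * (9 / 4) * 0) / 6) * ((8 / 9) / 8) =0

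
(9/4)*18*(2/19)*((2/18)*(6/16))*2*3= 81/76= 1.07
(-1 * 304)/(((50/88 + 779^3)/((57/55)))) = -69312/104000410705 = -0.00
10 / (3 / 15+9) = 25 / 23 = 1.09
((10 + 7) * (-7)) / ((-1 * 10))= 119 / 10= 11.90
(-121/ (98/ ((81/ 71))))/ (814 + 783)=-9801/ 11111926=-0.00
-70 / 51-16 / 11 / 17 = -818 / 561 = -1.46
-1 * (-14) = 14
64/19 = 3.37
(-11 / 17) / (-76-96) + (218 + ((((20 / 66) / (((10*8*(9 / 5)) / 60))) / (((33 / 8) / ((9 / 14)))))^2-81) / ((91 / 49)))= 470334367841 / 2697047892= 174.39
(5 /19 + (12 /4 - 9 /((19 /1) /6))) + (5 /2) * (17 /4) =11.05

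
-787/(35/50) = -7870/7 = -1124.29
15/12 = 1.25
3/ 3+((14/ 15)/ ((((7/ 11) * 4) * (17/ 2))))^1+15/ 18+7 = 1509/ 170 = 8.88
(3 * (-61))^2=33489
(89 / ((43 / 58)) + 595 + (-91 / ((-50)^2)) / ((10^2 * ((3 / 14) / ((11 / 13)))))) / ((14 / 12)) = 11530101823 / 18812500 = 612.90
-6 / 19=-0.32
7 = 7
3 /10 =0.30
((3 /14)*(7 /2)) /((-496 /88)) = -33 /248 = -0.13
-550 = -550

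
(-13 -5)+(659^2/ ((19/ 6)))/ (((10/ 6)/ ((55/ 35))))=85975668/ 665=129286.72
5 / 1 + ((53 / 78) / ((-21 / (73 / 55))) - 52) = -4238099 / 90090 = -47.04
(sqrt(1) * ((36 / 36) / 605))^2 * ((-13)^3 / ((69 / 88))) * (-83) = 1458808 / 2295975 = 0.64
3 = 3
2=2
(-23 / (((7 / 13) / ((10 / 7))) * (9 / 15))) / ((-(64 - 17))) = 14950 / 6909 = 2.16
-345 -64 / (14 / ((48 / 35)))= -86061 / 245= -351.27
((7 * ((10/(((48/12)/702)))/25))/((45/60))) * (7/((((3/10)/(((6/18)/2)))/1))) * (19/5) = 48412/5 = 9682.40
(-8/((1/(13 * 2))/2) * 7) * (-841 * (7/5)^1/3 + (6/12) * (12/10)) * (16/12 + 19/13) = 143517248/45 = 3189272.18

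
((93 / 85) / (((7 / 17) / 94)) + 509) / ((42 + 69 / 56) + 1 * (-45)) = -429.20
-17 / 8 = -2.12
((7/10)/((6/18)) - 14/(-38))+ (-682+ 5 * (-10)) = -138611/190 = -729.53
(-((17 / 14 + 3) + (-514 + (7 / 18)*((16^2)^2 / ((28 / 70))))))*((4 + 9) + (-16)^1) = 7963927 / 42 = 189617.31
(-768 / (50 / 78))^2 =897122304 / 625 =1435395.69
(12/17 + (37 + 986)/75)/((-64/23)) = -140231/27200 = -5.16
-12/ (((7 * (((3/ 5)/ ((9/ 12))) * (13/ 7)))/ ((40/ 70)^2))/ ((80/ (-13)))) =19200/ 8281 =2.32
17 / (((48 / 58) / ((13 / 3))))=6409 / 72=89.01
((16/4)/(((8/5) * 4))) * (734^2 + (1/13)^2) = 455248825/1352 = 336722.50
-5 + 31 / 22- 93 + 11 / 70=-37127 / 385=-96.43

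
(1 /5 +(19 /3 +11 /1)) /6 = 263 /90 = 2.92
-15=-15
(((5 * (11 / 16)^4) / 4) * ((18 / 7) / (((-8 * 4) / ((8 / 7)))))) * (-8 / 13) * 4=0.06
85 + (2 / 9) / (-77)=58903 / 693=85.00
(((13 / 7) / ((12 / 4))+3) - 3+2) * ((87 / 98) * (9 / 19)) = 14355 / 13034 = 1.10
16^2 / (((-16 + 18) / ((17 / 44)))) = 544 / 11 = 49.45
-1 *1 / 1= -1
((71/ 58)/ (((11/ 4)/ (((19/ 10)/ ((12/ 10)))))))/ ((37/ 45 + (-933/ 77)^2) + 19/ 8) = 43626660/ 9285809251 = 0.00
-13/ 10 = -1.30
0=0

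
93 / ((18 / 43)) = 1333 / 6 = 222.17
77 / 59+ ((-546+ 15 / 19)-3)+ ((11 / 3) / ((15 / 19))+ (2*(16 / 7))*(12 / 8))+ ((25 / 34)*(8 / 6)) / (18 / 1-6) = -6427029613 / 12005910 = -535.32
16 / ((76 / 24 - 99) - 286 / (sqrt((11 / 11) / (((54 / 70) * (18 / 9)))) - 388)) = -40480734048 / 240597791159 - 44928 * sqrt(210) / 240597791159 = -0.17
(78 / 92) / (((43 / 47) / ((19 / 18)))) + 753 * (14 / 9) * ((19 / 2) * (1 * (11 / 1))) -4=1452658765 / 11868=122401.31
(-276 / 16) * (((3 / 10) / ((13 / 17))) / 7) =-3519 / 3640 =-0.97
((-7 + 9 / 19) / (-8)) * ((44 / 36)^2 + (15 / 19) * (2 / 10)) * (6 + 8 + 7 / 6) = 3585491 / 175446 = 20.44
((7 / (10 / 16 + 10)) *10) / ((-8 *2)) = -7 / 17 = -0.41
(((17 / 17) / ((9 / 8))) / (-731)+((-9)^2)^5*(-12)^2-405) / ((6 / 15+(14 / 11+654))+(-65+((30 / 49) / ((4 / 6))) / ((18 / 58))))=8902382331966550735 / 10525334202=845805193.56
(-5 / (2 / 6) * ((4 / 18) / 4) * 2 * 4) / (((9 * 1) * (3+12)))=-4 / 81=-0.05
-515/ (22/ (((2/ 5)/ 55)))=-103/ 605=-0.17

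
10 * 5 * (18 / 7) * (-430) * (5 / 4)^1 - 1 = -483757 / 7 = -69108.14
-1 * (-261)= 261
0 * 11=0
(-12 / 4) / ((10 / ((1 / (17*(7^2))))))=-3 / 8330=-0.00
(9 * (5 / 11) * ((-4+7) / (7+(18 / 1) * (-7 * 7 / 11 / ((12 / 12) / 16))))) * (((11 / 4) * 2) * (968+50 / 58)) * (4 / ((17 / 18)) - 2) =-158551371 / 1383851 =-114.57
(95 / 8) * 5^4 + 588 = 64079 / 8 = 8009.88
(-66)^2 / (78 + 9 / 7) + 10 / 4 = 21253 / 370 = 57.44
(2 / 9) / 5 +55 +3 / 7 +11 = 20939 / 315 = 66.47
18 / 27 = 2 / 3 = 0.67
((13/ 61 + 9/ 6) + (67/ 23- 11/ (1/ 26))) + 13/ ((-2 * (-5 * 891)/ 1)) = -1758680093/ 6250365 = -281.37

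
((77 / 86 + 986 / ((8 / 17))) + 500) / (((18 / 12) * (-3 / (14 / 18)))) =-3125759 / 6966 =-448.72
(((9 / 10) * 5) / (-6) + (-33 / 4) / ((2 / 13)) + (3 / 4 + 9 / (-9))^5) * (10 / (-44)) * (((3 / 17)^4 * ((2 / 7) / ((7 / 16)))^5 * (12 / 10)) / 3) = 147788955648 / 259518767989019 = 0.00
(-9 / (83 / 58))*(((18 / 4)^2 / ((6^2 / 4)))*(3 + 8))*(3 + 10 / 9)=-106227 / 166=-639.92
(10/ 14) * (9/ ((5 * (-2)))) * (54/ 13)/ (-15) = 81/ 455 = 0.18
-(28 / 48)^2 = -49 / 144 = -0.34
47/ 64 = 0.73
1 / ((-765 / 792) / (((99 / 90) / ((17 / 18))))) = -8712 / 7225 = -1.21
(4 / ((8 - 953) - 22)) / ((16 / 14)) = -7 / 1934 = -0.00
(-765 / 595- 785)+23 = -5343 / 7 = -763.29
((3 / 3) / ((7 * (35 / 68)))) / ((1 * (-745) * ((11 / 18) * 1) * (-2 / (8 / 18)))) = 272 / 2007775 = 0.00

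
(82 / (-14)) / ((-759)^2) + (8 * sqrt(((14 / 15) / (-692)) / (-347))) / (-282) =-2 * sqrt(12606510) / 126965565 -41 / 4032567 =-0.00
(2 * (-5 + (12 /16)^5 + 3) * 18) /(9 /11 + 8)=-178695 /24832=-7.20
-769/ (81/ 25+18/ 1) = -19225/ 531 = -36.21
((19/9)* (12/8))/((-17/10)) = -1.86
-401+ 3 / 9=-1202 / 3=-400.67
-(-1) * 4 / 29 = 4 / 29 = 0.14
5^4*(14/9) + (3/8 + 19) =71395/72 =991.60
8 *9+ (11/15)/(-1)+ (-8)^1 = 949/15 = 63.27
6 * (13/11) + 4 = 11.09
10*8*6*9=4320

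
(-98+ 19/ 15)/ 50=-1451/ 750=-1.93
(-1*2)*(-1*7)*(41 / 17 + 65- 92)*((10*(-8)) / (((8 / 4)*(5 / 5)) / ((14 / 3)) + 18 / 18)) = 19277.18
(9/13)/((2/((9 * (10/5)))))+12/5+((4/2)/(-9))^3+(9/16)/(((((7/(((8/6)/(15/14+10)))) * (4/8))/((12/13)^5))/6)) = 364902242063/41954252535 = 8.70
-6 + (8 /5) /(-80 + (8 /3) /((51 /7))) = -45843 /7615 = -6.02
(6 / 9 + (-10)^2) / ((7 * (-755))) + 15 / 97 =1381 / 10185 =0.14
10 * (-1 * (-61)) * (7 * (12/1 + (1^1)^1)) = 55510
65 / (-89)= -65 / 89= -0.73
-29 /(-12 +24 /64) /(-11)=-232 /1023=-0.23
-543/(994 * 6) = -181/1988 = -0.09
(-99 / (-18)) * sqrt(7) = 11 * sqrt(7) / 2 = 14.55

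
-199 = -199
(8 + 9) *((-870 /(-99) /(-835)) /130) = -493 /358215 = -0.00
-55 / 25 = -11 / 5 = -2.20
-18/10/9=-1/5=-0.20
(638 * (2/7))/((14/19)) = 12122/49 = 247.39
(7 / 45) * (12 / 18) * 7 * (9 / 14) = 7 / 15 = 0.47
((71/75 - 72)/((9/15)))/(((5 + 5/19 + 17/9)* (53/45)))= -911259/64819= -14.06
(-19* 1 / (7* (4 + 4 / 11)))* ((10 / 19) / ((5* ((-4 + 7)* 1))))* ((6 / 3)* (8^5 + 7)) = -1430.65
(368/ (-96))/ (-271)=23/ 1626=0.01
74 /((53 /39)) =2886 /53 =54.45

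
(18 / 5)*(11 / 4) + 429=4389 / 10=438.90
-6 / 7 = -0.86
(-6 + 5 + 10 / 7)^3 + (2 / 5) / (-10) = 332 / 8575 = 0.04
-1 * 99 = -99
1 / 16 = 0.06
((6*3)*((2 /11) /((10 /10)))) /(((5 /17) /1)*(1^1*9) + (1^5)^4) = 306 /341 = 0.90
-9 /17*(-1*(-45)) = -23.82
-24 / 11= -2.18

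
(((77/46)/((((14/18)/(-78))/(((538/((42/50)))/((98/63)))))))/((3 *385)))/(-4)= 472095/31556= 14.96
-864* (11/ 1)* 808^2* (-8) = 49638555648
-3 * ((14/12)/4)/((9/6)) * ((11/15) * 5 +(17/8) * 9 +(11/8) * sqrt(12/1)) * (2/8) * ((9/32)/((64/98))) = -1.73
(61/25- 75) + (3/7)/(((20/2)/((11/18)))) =-152321/2100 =-72.53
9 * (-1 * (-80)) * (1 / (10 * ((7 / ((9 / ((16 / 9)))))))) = 729 / 14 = 52.07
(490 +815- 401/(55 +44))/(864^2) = 64397/36951552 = 0.00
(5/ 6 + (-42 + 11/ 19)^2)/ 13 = 3718019/ 28158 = 132.04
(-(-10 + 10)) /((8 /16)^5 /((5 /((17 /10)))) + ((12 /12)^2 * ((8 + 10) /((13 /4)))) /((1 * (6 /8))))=0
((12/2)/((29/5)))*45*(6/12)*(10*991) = 6689250/29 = 230663.79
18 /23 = 0.78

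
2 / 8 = 1 / 4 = 0.25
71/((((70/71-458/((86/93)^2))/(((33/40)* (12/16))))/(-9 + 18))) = -8304840819/11229218480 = -0.74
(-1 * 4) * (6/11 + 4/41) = -1160/451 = -2.57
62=62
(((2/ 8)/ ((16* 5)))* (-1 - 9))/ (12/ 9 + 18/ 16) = -3/ 236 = -0.01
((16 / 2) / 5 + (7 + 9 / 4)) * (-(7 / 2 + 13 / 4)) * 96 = -35154 / 5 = -7030.80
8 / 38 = 4 / 19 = 0.21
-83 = -83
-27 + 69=42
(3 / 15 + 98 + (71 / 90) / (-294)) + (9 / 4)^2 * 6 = 6804047 / 52920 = 128.57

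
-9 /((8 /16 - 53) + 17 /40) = 360 /2083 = 0.17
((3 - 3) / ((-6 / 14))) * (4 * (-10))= 0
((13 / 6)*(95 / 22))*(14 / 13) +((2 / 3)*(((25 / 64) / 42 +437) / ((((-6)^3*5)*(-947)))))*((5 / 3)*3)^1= 91423119251 / 9072290304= 10.08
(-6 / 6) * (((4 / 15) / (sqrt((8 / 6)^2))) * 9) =-9 / 5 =-1.80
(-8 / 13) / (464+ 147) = -8 / 7943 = -0.00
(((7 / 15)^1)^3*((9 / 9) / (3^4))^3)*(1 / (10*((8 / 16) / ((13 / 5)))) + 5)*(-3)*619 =-9766582 / 4982259375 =-0.00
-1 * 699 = -699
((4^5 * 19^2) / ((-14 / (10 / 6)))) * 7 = -924160 / 3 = -308053.33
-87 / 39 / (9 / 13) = -29 / 9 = -3.22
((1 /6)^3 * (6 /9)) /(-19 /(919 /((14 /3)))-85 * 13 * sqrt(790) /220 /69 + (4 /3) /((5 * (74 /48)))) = -1616170868880425 * sqrt(790) /30070624098973703202-849138940253780 /15035312049486851601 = -0.00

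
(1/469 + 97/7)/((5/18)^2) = 84240/469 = 179.62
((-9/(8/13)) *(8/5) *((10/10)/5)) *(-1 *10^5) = 468000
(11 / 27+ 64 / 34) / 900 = 1051 / 413100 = 0.00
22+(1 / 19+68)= 1711 / 19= 90.05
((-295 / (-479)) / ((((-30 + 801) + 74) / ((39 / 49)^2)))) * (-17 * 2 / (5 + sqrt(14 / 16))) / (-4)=180540 / 221965247 - 9027 * sqrt(14) / 221965247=0.00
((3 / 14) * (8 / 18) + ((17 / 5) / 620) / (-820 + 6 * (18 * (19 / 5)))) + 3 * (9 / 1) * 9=6482124443 / 26664960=243.10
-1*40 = -40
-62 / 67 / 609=-62 / 40803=-0.00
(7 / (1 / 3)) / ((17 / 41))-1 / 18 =15481 / 306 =50.59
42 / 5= 8.40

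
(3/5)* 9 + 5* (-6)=-123/5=-24.60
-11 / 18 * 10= -55 / 9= -6.11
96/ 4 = 24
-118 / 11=-10.73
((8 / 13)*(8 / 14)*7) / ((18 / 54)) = 96 / 13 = 7.38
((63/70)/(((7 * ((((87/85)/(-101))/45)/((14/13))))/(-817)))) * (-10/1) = -1893765150/377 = -5023249.73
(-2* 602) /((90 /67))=-40334 /45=-896.31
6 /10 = 3 /5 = 0.60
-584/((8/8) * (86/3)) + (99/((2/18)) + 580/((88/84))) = 673677/473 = 1424.26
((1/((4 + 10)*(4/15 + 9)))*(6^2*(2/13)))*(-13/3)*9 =-1.66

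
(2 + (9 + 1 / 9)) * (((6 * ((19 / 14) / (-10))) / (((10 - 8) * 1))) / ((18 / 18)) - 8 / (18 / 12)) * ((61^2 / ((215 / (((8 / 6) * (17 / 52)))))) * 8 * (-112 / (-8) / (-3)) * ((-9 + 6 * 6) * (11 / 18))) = 13421111176 / 45279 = 296409.18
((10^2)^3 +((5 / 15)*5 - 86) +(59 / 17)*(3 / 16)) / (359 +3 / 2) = 815931715 / 294168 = 2773.69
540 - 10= 530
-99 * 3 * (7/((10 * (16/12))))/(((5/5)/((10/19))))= -6237/76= -82.07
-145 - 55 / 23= -3390 / 23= -147.39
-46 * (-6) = 276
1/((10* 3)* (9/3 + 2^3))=1/330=0.00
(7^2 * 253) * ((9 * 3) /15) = 111573 /5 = 22314.60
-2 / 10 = -1 / 5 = -0.20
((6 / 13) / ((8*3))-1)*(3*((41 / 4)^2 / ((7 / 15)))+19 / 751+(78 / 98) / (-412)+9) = -2116846478445 / 3153527104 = -671.26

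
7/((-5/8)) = -56/5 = -11.20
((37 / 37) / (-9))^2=0.01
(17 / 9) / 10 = 17 / 90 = 0.19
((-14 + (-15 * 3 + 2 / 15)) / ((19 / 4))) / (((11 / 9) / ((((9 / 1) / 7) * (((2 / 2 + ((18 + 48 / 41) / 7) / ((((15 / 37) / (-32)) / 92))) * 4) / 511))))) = 2029.44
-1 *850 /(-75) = 11.33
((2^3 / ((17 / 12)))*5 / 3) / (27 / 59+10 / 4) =18880 / 5933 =3.18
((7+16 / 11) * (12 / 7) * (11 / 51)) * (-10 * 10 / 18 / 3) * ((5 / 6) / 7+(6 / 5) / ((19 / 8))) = -1544420 / 427329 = -3.61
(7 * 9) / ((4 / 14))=441 / 2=220.50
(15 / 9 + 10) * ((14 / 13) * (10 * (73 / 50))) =183.44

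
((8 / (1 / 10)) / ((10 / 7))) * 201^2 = 2262456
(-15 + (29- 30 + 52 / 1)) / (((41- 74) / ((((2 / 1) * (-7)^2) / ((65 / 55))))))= -1176 / 13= -90.46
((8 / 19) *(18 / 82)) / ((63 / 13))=104 / 5453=0.02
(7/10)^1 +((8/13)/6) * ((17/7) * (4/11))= 23741/30030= 0.79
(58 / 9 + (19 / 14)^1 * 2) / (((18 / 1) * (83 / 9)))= 0.06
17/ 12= 1.42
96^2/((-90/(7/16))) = -224/5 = -44.80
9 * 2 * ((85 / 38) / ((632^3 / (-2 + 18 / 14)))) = -3825 / 33573983744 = -0.00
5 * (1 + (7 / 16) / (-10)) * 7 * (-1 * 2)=-1071 / 16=-66.94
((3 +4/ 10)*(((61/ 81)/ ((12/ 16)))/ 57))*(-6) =-8296/ 23085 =-0.36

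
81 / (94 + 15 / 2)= 0.80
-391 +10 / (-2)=-396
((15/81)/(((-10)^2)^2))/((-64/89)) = -89/3456000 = -0.00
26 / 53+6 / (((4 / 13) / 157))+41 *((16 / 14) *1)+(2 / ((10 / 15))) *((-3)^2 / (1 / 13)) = 2567207 / 742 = 3459.85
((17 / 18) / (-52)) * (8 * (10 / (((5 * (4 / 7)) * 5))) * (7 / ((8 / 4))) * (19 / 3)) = -15827 / 7020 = -2.25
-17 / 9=-1.89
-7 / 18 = -0.39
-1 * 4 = -4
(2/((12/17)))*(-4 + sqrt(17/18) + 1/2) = -119/12 + 17*sqrt(34)/36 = -7.16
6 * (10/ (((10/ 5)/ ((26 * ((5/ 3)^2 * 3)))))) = 6500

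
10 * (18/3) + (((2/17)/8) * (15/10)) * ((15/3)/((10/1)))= 16323/272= 60.01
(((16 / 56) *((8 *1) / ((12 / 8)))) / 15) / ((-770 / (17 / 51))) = -16 / 363825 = -0.00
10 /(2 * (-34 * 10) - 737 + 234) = -10 /1183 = -0.01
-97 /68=-1.43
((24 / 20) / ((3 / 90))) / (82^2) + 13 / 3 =21880 / 5043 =4.34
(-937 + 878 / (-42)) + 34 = -19402 / 21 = -923.90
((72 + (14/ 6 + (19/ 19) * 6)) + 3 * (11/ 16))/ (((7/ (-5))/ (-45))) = 42375/ 16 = 2648.44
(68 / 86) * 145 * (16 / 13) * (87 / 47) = 6862560 / 26273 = 261.20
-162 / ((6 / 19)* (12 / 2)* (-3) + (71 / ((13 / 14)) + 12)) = -20007 / 10223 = -1.96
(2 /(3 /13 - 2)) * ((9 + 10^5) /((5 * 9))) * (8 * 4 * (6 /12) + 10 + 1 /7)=-22659182 /345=-65678.79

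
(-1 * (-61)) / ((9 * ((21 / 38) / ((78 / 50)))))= 30134 / 1575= 19.13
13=13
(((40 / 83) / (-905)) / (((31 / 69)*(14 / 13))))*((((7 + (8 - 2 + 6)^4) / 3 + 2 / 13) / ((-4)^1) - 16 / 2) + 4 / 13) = 889985 / 465713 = 1.91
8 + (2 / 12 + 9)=103 / 6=17.17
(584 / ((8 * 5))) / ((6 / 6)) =73 / 5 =14.60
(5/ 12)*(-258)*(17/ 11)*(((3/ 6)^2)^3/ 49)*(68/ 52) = -62135/ 896896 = -0.07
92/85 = 1.08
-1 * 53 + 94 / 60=-1543 / 30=-51.43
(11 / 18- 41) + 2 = -691 / 18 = -38.39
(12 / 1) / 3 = 4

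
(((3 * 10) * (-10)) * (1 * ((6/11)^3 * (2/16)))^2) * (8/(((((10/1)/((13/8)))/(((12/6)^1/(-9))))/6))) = 379080/1771561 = 0.21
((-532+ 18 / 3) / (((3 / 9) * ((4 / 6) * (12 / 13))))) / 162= -15.83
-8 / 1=-8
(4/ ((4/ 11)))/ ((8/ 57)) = 627/ 8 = 78.38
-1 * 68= -68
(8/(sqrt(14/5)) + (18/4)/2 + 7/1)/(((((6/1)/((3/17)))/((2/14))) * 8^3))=sqrt(70)/213248 + 37/487424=0.00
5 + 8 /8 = 6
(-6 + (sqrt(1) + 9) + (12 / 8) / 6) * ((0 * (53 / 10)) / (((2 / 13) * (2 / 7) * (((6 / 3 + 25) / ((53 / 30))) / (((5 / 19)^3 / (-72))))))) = 0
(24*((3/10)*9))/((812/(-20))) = -324/203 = -1.60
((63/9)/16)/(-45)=-7/720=-0.01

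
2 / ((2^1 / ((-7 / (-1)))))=7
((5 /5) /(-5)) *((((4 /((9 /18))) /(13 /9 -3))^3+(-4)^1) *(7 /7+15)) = 768448 /1715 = 448.07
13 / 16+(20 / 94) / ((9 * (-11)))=60329 / 74448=0.81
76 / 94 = 38 / 47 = 0.81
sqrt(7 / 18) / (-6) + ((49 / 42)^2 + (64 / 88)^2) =8233 / 4356 - sqrt(14) / 36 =1.79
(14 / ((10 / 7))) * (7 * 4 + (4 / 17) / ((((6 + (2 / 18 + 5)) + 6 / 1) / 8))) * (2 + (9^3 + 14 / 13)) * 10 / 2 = 2451312724 / 2431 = 1008355.71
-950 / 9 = -105.56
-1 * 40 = -40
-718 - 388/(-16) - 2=-2783/4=-695.75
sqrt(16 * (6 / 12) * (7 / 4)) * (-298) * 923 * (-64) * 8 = 140827648 * sqrt(14) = 526928809.40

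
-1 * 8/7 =-8/7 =-1.14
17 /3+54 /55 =1097 /165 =6.65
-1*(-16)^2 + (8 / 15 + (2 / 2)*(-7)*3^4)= -12337 / 15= -822.47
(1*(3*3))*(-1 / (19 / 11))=-99 / 19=-5.21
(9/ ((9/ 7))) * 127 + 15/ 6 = 1783/ 2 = 891.50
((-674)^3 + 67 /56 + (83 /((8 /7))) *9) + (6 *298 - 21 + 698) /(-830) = -711565508873 /2324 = -306181372.15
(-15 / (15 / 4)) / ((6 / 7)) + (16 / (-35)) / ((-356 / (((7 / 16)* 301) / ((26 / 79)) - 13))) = -810461 / 194376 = -4.17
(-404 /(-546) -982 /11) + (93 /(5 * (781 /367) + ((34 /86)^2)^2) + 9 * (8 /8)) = -316164810028439 /4464817060704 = -70.81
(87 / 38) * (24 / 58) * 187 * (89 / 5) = 299574 / 95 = 3153.41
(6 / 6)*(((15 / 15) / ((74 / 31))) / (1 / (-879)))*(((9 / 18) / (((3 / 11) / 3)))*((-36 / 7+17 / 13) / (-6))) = -34869637 / 26936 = -1294.54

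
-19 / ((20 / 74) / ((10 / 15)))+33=-208 / 15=-13.87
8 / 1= 8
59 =59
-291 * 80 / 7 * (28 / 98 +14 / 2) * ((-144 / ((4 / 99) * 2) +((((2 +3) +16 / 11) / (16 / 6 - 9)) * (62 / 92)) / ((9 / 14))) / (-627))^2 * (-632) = 55125744518133812935040 / 445122354913929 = 123844026.05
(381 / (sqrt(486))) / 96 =127* sqrt(6) / 1728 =0.18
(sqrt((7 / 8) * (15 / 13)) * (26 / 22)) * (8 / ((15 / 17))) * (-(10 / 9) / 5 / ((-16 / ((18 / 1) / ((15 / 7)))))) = 119 * sqrt(2730) / 4950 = 1.26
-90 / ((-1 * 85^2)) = 18 / 1445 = 0.01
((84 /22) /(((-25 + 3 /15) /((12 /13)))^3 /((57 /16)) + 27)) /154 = -577125 /126084311947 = -0.00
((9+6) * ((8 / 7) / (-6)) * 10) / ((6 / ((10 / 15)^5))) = -3200 / 5103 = -0.63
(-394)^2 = 155236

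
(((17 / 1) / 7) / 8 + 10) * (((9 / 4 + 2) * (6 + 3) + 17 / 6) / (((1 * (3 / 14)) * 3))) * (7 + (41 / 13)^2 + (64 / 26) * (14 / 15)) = 867321589 / 68445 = 12671.80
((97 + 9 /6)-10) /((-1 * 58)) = -177 /116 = -1.53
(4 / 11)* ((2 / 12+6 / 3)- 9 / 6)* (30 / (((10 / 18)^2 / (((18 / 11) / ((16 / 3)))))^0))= 7.27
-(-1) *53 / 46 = 53 / 46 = 1.15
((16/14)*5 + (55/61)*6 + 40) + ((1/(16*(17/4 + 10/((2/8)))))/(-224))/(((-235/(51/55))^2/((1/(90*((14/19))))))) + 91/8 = 14140806029057065049/226256075707200000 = 62.50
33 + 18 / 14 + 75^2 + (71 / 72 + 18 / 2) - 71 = 2821529 / 504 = 5598.27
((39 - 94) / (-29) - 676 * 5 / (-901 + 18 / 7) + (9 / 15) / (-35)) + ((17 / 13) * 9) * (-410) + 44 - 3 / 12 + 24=-7886726577911 / 1659667100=-4751.99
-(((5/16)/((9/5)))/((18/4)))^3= -0.00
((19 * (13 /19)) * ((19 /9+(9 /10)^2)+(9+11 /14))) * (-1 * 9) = -1040689 /700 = -1486.70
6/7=0.86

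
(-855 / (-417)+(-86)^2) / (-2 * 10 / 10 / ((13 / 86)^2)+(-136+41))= -173787601 / 4287733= -40.53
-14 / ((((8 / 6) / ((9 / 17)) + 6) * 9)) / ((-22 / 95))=399 / 506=0.79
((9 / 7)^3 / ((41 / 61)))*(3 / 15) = 44469 / 70315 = 0.63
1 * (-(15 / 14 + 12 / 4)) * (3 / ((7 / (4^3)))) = -5472 / 49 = -111.67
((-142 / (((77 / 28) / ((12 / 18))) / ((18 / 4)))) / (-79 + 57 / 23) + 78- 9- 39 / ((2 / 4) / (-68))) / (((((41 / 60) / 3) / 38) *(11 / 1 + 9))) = 2224292589 / 49610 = 44835.57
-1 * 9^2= -81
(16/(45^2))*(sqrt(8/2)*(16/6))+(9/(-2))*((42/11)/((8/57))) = -65423447/534600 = -122.38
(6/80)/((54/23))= 23/720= 0.03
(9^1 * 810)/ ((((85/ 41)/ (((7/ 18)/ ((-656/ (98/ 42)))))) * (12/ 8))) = -441/ 136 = -3.24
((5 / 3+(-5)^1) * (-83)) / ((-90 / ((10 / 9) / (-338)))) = 415 / 41067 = 0.01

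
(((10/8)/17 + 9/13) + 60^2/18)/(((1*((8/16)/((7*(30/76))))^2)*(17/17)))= 1956683925/319124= 6131.42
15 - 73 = -58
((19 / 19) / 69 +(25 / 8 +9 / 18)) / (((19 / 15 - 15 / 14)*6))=1715 / 552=3.11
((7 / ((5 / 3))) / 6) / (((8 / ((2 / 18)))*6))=7 / 4320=0.00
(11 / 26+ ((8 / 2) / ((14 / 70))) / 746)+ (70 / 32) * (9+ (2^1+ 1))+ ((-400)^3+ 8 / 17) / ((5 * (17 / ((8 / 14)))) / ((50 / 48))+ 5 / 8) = -844063406352521 / 1891672484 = -446199.55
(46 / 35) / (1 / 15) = 138 / 7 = 19.71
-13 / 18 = -0.72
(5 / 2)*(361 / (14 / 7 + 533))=361 / 214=1.69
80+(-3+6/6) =78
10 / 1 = 10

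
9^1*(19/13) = 171/13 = 13.15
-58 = -58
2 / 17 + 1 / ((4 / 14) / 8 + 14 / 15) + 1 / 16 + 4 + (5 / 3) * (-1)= 1177477 / 332112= 3.55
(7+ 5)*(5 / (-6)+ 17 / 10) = 52 / 5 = 10.40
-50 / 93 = -0.54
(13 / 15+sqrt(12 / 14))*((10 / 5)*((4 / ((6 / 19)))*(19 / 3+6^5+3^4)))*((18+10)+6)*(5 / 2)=396217640 / 27+21770200*sqrt(42) / 9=30351063.09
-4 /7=-0.57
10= 10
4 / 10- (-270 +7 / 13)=269.86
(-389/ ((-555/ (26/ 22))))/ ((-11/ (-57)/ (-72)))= -6917976/ 22385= -309.05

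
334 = 334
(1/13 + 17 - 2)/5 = 196/65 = 3.02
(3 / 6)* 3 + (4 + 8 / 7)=6.64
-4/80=-1/20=-0.05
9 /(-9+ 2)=-9 /7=-1.29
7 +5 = 12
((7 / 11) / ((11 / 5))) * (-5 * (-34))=5950 / 121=49.17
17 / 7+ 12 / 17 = 373 / 119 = 3.13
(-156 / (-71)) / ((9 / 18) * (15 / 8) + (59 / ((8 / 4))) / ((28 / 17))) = 17472 / 149881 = 0.12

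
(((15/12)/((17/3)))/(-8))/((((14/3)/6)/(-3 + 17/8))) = 135/4352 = 0.03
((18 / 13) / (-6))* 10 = -30 / 13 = -2.31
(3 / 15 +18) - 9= 46 / 5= 9.20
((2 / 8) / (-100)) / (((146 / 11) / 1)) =-11 / 58400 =-0.00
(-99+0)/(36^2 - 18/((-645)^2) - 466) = -508475/4262972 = -0.12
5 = 5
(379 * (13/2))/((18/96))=39416/3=13138.67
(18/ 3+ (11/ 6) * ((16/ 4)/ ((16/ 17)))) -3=259/ 24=10.79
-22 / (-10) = 11 / 5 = 2.20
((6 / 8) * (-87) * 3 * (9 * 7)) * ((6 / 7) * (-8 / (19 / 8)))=676512 / 19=35605.89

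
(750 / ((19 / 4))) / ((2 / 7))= 10500 / 19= 552.63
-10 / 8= -5 / 4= -1.25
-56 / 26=-28 / 13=-2.15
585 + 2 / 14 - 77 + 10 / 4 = 7149 / 14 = 510.64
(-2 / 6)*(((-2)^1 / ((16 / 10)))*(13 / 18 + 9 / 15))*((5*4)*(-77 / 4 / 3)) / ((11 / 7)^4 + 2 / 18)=-22000363 / 1932048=-11.39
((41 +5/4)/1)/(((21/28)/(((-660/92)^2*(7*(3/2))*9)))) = 289864575/1058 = 273974.08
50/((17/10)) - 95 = -1115/17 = -65.59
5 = 5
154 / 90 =77 / 45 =1.71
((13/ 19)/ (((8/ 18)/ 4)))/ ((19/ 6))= 702/ 361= 1.94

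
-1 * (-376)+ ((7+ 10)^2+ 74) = 739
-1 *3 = -3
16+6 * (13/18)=61/3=20.33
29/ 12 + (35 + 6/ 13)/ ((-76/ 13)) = -208/ 57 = -3.65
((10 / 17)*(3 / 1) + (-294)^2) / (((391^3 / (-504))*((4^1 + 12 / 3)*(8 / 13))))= -0.15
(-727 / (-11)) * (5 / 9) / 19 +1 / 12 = 15167 / 7524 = 2.02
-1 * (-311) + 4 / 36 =2800 / 9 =311.11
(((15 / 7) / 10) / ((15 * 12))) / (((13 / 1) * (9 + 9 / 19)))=19 / 1965600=0.00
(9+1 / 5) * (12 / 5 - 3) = -138 / 25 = -5.52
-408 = -408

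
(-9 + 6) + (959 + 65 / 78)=5741 / 6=956.83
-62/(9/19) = -1178/9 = -130.89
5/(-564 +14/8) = -20/2249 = -0.01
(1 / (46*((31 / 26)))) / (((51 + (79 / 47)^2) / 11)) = 315887 / 84775700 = 0.00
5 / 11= 0.45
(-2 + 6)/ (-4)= -1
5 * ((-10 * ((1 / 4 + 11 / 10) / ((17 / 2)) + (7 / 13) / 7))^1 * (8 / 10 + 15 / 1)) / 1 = -41159 / 221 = -186.24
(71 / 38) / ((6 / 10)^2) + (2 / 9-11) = -637 / 114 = -5.59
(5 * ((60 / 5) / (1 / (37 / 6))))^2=136900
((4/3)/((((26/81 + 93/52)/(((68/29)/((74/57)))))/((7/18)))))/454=2116296/2164128335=0.00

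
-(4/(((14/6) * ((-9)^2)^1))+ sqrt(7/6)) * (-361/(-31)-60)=5996/5859+ 1499 * sqrt(42)/186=53.25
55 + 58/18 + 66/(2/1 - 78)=19615/342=57.35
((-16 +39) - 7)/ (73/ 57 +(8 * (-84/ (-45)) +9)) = 2280/ 3593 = 0.63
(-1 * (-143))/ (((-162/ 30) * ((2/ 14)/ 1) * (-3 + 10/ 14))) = 35035/ 432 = 81.10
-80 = -80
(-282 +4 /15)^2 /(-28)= -4464769 /1575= -2834.77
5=5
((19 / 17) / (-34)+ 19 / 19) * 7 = 3913 / 578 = 6.77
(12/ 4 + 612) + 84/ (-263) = 161661/ 263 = 614.68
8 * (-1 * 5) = -40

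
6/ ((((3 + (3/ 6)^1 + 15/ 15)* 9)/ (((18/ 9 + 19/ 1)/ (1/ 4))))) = 112/ 9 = 12.44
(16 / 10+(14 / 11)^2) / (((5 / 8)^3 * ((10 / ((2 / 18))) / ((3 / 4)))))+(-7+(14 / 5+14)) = 11241547 / 1134375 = 9.91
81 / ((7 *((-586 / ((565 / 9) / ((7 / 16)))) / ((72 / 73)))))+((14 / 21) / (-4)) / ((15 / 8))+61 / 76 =-7458726299 / 3584368620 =-2.08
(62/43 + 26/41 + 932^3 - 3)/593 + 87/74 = 105616590270803/77363966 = 1365191.00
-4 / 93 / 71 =-4 / 6603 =-0.00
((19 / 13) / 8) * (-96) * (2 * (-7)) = 3192 / 13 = 245.54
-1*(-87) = 87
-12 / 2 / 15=-2 / 5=-0.40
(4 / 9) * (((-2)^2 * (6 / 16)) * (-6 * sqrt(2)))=-4 * sqrt(2)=-5.66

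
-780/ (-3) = 260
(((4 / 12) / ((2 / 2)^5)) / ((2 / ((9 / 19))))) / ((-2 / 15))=-45 / 76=-0.59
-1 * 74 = -74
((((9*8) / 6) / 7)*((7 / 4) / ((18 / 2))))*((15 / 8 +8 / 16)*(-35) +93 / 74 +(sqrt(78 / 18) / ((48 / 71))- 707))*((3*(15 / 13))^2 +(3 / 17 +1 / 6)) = -5512404425 / 1700816 +15085015*sqrt(39) / 7446816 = -3228.38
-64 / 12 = -16 / 3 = -5.33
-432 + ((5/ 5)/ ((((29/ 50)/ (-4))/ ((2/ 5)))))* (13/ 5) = -12736/ 29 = -439.17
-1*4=-4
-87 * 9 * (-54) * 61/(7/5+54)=12896010/277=46555.99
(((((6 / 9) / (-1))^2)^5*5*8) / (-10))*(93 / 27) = -126976 / 531441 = -0.24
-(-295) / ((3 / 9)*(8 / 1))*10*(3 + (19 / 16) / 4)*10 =4668375 / 128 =36471.68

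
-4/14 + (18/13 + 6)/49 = -86/637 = -0.14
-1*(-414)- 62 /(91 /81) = 32652 /91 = 358.81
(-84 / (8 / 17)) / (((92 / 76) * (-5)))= 6783 / 230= 29.49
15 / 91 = 0.16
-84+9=-75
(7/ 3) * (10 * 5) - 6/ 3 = 344/ 3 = 114.67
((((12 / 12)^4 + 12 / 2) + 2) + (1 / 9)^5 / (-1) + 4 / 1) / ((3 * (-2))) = -383818 / 177147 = -2.17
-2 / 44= -1 / 22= -0.05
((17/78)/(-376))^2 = 289/860131584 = 0.00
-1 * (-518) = 518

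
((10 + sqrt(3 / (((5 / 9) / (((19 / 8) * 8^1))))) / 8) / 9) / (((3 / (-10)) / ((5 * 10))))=-5000 / 27 - 25 * sqrt(285) / 18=-208.63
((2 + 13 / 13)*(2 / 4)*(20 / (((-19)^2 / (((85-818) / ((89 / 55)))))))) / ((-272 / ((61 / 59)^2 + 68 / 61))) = 0.30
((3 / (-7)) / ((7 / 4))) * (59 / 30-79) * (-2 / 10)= -4622 / 1225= -3.77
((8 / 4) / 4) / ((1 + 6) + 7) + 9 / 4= 16 / 7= 2.29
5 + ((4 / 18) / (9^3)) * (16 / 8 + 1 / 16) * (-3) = 29149 / 5832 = 5.00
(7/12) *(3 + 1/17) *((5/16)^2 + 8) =62881/4352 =14.45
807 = 807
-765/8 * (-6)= 2295/4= 573.75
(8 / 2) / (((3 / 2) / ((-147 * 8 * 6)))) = -18816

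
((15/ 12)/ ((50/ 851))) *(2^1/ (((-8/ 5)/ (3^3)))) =-718.03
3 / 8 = 0.38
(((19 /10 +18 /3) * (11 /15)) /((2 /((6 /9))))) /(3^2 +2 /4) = 869 /4275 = 0.20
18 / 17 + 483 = 8229 / 17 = 484.06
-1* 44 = -44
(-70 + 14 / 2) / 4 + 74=233 / 4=58.25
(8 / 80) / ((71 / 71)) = 1 / 10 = 0.10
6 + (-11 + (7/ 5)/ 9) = -218/ 45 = -4.84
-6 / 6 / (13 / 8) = -8 / 13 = -0.62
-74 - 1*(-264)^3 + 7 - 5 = 18399672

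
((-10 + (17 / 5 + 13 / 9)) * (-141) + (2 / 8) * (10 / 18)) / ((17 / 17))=130873 / 180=727.07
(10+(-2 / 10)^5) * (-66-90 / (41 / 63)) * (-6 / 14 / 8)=109.44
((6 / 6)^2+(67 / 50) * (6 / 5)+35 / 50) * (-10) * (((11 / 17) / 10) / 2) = -9097 / 8500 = -1.07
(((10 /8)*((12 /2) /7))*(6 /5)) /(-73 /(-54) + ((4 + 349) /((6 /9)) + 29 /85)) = 20655 /8533616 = 0.00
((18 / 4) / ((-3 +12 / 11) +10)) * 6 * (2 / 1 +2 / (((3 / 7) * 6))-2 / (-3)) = 1023 / 89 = 11.49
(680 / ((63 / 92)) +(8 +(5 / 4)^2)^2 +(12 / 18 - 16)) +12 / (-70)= 12314333 / 11520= 1068.95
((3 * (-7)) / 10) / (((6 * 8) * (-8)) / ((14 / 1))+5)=147 / 1570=0.09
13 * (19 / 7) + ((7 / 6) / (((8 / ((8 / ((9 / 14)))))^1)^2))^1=38.11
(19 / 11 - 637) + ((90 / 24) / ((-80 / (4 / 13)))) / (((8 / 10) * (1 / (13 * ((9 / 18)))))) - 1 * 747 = -1382.39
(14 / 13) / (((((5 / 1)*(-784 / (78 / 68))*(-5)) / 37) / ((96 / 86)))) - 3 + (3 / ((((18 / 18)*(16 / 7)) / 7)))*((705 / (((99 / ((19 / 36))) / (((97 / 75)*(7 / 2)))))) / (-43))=-32254977857 / 4863196800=-6.63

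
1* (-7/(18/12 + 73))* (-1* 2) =28/149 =0.19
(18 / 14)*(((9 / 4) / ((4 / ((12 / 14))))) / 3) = 81 / 392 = 0.21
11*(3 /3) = 11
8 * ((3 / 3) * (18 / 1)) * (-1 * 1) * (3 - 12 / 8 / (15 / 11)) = -1368 / 5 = -273.60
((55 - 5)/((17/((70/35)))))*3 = 300/17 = 17.65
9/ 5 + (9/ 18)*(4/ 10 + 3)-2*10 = -33/ 2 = -16.50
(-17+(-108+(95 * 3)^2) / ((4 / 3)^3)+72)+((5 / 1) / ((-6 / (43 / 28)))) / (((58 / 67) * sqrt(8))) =2193679 / 64-14405 * sqrt(2) / 38976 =34275.71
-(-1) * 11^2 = 121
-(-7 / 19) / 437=7 / 8303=0.00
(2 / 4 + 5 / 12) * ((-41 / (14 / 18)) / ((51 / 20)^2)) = -45100 / 6069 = -7.43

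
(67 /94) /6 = 67 /564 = 0.12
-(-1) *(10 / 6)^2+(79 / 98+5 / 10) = 1801 / 441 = 4.08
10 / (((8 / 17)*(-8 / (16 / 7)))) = -85 / 14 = -6.07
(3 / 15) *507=507 / 5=101.40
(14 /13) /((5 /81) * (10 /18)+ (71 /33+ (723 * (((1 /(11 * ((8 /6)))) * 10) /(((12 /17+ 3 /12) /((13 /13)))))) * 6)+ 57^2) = 112266 /661491371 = 0.00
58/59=0.98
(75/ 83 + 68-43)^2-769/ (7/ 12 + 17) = 911775808/ 1453579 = 627.26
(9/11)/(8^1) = 9/88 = 0.10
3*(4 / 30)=2 / 5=0.40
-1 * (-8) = 8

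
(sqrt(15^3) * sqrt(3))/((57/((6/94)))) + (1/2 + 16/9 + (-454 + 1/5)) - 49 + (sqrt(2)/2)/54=-45047/90 + sqrt(2)/108 + 45 * sqrt(5)/893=-500.40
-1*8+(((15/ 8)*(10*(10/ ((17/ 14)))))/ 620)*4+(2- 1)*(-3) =-5272/ 527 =-10.00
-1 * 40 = -40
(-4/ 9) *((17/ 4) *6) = -34/ 3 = -11.33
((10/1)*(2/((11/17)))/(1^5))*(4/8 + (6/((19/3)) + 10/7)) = 130050/1463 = 88.89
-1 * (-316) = 316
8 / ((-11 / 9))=-72 / 11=-6.55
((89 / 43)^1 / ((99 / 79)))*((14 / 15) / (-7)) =-14062 / 63855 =-0.22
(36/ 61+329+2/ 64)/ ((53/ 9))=5790789/ 103456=55.97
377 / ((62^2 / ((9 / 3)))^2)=3393 / 14776336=0.00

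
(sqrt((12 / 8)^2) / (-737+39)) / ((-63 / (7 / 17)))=1 / 71196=0.00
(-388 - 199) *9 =-5283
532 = 532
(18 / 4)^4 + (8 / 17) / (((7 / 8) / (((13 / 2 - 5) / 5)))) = 3905331 / 9520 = 410.22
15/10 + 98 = 199/2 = 99.50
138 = 138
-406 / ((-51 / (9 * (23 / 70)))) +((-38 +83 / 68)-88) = -34421 / 340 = -101.24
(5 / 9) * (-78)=-43.33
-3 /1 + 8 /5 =-7 /5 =-1.40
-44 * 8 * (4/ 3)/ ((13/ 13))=-1408/ 3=-469.33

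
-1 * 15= -15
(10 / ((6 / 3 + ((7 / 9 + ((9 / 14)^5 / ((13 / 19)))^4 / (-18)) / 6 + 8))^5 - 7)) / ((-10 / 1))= -0.00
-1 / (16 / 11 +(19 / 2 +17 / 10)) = -55 / 696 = -0.08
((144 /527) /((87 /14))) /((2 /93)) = 1008 /493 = 2.04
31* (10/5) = 62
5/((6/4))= 10/3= 3.33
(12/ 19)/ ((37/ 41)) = 492/ 703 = 0.70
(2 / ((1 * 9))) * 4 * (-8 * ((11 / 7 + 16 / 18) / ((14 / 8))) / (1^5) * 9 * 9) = -39680 / 49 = -809.80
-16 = -16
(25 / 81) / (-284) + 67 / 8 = 385267 / 46008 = 8.37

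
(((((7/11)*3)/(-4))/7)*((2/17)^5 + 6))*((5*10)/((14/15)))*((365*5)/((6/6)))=-8745464559375/218657978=-39996.09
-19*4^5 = -19456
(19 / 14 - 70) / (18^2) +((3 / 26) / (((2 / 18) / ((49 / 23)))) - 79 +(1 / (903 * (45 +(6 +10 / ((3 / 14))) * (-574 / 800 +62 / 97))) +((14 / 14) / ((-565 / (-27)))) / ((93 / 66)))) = -62341547976208878011 / 809992936558882440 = -76.97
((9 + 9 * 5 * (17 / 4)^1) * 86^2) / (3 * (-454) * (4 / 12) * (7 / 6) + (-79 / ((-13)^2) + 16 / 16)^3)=-2796.99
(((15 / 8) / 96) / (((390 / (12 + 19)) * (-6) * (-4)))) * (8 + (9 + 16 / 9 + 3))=1519 / 1078272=0.00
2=2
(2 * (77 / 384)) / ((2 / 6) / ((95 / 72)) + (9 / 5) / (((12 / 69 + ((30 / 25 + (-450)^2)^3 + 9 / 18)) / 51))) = 1081340467858218753955 / 681177973464236509056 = 1.59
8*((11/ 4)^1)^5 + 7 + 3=162331/ 128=1268.21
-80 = -80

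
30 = 30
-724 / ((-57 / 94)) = 68056 / 57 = 1193.96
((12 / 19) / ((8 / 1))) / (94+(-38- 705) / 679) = 2037 / 2397154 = 0.00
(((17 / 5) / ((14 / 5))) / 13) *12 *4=408 / 91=4.48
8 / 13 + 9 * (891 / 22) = 365.12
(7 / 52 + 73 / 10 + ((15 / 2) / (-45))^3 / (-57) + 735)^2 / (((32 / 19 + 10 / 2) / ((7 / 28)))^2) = 353020923355498321 / 457829897241600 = 771.07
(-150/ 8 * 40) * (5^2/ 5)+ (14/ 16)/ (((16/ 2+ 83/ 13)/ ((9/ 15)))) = -3749.96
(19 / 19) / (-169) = -1 / 169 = -0.01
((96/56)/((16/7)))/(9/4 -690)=-0.00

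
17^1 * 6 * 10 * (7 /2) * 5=17850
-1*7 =-7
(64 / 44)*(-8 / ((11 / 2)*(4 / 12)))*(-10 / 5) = 1536 / 121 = 12.69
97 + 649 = 746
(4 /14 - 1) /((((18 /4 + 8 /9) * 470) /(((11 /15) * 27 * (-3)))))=2673 /159565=0.02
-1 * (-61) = 61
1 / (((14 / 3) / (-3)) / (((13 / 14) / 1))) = -117 / 196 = -0.60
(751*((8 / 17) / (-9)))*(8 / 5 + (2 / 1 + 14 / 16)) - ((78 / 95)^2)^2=-2195528517193 / 12461945625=-176.18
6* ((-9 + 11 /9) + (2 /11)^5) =-22546564 /483153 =-46.67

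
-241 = -241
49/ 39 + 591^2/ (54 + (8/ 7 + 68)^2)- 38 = 327995425/ 9239178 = 35.50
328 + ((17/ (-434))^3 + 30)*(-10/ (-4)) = 65887657659/ 163493008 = 403.00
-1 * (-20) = 20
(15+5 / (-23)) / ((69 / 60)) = 6800 / 529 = 12.85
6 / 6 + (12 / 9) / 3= 13 / 9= 1.44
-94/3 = -31.33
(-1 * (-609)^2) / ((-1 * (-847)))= -52983 / 121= -437.88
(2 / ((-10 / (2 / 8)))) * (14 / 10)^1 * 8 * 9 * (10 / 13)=-252 / 65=-3.88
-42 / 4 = -21 / 2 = -10.50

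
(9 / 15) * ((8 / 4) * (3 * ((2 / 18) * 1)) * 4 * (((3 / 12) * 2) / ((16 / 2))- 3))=-47 / 10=-4.70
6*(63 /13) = 378 /13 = 29.08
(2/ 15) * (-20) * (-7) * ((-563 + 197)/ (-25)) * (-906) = -6189792/ 25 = -247591.68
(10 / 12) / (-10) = -1 / 12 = -0.08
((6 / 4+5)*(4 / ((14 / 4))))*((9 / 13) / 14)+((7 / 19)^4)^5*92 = 0.37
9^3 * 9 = 6561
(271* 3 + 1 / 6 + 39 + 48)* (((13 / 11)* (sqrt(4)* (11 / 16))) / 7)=70213 / 336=208.97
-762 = -762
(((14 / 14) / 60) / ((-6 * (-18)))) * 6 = 1 / 1080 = 0.00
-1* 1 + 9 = 8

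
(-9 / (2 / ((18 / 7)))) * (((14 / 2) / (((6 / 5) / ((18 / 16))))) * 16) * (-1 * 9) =10935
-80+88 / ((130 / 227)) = 4788 / 65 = 73.66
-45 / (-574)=45 / 574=0.08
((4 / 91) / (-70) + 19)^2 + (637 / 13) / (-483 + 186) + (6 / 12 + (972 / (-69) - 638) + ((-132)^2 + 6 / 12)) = 1187284861809889 / 69295200975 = 17133.72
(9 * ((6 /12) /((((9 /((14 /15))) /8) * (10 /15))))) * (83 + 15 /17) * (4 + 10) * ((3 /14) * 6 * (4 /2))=1437408 /85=16910.68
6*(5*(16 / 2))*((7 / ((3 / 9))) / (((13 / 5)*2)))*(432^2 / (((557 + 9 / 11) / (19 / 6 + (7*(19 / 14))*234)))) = 7197777417600 / 9971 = 721871168.15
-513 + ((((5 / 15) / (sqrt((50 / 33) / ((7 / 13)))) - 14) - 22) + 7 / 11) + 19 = -5823 / 11 + sqrt(6006) / 390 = -529.16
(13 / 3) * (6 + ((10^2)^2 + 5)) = 43381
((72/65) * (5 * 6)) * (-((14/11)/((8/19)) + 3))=-200.14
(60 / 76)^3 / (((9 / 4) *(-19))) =-1500 / 130321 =-0.01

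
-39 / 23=-1.70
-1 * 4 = -4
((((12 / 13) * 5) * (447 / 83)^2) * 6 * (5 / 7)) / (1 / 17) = 6114155400 / 626899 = 9753.02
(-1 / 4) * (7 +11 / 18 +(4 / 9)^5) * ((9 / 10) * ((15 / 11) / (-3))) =0.78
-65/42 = -1.55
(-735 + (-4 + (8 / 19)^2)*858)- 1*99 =-4113.89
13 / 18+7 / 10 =64 / 45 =1.42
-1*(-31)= 31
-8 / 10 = -4 / 5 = -0.80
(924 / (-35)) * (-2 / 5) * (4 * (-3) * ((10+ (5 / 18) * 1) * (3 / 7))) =-558.17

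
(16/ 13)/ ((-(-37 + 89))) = -0.02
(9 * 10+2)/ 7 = 92/ 7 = 13.14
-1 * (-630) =630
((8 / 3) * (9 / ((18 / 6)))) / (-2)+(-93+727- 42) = 588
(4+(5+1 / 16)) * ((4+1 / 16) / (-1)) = -9425 / 256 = -36.82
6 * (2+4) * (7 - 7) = 0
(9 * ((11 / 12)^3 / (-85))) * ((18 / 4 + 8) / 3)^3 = -4159375 / 705024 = -5.90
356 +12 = 368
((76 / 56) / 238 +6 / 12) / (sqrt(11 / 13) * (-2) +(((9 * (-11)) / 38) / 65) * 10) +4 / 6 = 130396249 / 178738476 - 7907705 * sqrt(143) / 327687206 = 0.44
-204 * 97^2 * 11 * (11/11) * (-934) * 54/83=1064895415056/83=12830065241.64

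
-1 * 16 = -16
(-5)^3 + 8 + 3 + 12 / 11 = -1242 / 11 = -112.91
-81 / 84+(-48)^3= -3096603 / 28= -110592.96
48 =48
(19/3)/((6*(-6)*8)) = -0.02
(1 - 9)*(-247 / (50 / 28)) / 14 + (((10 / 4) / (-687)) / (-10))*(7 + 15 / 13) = 35296637 / 446550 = 79.04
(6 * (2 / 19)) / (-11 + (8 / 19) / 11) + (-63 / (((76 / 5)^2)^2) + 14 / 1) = 1065564417667 / 76432745216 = 13.94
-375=-375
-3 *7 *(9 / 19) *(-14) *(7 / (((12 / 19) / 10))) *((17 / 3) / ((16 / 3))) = 262395 / 16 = 16399.69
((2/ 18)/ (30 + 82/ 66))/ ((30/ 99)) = 121/ 10310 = 0.01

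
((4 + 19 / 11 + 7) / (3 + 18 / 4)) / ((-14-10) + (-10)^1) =-28 / 561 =-0.05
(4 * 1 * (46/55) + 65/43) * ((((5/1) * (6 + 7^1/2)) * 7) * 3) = 4583313/946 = 4844.94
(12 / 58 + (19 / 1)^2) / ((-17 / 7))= -148.73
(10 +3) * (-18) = -234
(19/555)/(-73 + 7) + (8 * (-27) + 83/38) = -74404868/347985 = -213.82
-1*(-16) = 16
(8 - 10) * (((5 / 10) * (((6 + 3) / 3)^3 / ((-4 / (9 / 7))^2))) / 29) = -2187 / 22736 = -0.10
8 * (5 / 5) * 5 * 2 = 80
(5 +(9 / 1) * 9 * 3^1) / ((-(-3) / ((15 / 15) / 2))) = 124 / 3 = 41.33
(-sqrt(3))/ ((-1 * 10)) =sqrt(3)/ 10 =0.17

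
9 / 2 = 4.50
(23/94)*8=92/47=1.96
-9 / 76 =-0.12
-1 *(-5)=5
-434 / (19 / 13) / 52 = -5.71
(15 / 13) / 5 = 3 / 13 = 0.23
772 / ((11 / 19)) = 14668 / 11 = 1333.45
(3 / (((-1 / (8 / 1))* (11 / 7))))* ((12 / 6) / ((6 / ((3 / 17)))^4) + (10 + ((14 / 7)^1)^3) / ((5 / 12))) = -3030810153 / 4593655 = -659.78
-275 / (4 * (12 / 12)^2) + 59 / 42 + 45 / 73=-409181 / 6132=-66.73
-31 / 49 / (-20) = 31 / 980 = 0.03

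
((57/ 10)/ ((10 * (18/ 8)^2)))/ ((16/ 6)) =19/ 450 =0.04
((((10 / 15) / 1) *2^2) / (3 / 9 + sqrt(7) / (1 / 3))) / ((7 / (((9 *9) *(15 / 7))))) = -4860 / 13867 + 43740 *sqrt(7) / 13867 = 7.99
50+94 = 144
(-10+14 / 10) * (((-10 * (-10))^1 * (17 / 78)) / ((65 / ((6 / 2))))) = -1462 / 169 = -8.65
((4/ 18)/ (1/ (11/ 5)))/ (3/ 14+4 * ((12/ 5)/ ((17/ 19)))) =5236/ 117207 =0.04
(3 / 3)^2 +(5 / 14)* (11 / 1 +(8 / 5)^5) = 75893 / 8750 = 8.67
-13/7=-1.86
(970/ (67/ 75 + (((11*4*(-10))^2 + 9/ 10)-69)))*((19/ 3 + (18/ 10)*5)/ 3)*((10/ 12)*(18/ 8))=1394375/ 29029919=0.05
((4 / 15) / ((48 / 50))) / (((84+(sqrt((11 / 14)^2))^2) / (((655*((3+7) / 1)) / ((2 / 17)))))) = 182.77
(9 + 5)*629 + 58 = 8864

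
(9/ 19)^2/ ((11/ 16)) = 1296/ 3971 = 0.33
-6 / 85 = -0.07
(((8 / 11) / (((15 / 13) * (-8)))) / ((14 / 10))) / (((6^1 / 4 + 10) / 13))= -338 / 5313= -0.06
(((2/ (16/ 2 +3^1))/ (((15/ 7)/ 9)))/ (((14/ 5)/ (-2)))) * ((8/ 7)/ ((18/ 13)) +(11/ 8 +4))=-3125/ 924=-3.38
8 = 8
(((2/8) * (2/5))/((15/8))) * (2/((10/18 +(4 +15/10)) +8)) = 48/6325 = 0.01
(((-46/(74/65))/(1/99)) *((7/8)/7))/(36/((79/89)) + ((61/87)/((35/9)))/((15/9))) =-6593211625/536209624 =-12.30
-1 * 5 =-5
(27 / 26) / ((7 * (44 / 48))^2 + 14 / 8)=0.02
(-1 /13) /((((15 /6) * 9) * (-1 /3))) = 0.01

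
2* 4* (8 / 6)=32 / 3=10.67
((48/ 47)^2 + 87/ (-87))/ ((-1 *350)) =-19/ 154630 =-0.00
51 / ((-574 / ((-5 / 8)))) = 255 / 4592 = 0.06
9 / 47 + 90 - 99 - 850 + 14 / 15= -604802 / 705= -857.88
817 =817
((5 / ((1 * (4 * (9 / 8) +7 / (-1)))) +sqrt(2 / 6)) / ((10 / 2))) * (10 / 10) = -2 / 5 +sqrt(3) / 15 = -0.28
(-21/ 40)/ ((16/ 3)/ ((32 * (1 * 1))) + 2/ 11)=-693/ 460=-1.51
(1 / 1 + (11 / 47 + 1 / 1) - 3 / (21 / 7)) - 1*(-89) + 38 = 6027 / 47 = 128.23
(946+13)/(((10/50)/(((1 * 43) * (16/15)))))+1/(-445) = 293607437/1335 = 219930.66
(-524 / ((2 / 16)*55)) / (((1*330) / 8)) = -16768 / 9075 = -1.85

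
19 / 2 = 9.50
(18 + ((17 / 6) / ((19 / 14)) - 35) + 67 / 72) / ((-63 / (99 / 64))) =210397 / 612864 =0.34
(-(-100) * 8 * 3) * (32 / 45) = 5120 / 3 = 1706.67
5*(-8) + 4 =-36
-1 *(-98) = 98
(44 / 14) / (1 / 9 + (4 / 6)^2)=5.66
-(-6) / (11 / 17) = 102 / 11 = 9.27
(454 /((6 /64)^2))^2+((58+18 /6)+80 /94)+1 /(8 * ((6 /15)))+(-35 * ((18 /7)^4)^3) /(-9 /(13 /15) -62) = 302415544704355840583010937 /113336793902008656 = 2668290978.53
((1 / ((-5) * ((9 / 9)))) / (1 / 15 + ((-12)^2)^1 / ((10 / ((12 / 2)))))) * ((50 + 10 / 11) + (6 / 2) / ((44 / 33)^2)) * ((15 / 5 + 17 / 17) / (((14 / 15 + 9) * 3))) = -138855 / 8503132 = -0.02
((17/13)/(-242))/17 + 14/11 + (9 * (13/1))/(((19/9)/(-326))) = -1079876531/59774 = -18065.99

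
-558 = -558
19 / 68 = 0.28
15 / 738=5 / 246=0.02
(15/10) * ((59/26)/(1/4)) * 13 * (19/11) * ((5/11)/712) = 16815/86152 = 0.20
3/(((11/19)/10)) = 570/11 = 51.82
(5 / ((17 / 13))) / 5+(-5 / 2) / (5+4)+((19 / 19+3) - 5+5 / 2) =304 / 153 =1.99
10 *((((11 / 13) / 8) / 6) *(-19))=-1045 / 312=-3.35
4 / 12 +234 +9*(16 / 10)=3731 / 15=248.73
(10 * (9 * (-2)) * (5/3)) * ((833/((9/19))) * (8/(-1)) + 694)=12037000/3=4012333.33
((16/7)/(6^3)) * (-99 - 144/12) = -74/63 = -1.17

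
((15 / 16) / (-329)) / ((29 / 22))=-165 / 76328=-0.00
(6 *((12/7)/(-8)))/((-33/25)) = 75/77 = 0.97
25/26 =0.96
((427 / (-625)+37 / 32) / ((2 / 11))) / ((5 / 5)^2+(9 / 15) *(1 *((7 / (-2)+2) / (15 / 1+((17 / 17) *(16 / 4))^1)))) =1977349 / 724000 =2.73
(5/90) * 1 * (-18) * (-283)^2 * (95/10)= -1521691/2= -760845.50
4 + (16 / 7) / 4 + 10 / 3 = 166 / 21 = 7.90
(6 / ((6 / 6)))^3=216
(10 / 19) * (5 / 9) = 50 / 171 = 0.29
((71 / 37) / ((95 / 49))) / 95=3479 / 333925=0.01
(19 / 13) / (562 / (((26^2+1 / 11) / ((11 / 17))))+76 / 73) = 175357023 / 189445750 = 0.93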